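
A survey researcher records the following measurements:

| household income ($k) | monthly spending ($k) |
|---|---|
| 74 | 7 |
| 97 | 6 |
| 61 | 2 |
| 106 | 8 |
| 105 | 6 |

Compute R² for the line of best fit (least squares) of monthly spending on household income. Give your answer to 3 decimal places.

n = 5, Σx = 443, Σy = 29, Σxy = 2700, Σx² = 40867, Σy² = 189
Sxx = Σx² − (Σx)²/n = 40867 − 39249.8 = 1617.2
Sxy = Σxy − (Σx)(Σy)/n = 2700 − 2569.4 = 130.6
Syy = Σy² − (Σy)²/n = 189 − 168.2 = 20.8
R² = Sxy²/(Sxx·Syy) = (130.6)²/(1617.2·20.8) = 0.507060

0.507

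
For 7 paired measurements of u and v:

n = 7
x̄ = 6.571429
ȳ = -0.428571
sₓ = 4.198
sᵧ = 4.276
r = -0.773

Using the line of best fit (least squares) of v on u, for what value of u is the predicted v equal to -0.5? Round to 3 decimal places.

b = r · sᵧ/sₓ = -0.773 · 4.276/4.198 = -0.787363
a = ȳ − b·x̄ = -0.428571 − (-0.787363)·6.571429 = 4.745526
Set a + b·x = -0.5: x = (-0.5 − 4.745526) / (-0.787363) = 6.662148

6.662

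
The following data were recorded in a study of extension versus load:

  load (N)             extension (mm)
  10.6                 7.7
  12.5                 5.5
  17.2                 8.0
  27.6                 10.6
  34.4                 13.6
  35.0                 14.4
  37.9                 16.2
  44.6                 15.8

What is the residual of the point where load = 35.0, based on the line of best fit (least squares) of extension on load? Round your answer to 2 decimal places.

n = 8, Σx = 219.8, Σy = 91.8, Σxy = 2871.03, Σx² = 7160.14
Sxx = Σx² − (Σx)²/n = 7160.14 − 6039.005 = 1121.135
Sxy = Σxy − (Σx)(Σy)/n = 2871.03 − 2522.205 = 348.825
b = Sxy/Sxx = 348.825/1121.135 = 0.311136
a = ȳ − b·x̄ = 11.475 − 0.311136·27.475 = 2.926550
ŷ(35.0) = 2.926550 + 0.311136·35 = 13.816295
residual = y − ŷ = 14.4 − 13.816295 = 0.583705

0.58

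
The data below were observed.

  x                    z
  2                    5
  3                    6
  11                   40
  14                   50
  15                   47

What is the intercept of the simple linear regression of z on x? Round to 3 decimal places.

n = 5, Σx = 45, Σy = 148, Σxy = 1873, Σx² = 555
Sxx = Σx² − (Σx)²/n = 555 − 405 = 150
Sxy = Σxy − (Σx)(Σy)/n = 1873 − 1332 = 541
b = Sxy/Sxx = 541/150 = 3.606667
a = ȳ − b·x̄ = 29.6 − 3.606667·9 = -2.86

-2.860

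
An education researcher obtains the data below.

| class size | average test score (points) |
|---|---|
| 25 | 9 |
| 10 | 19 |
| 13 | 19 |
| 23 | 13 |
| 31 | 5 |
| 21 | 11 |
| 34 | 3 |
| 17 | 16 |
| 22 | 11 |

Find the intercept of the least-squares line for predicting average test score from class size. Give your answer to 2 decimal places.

n = 9, Σx = 196, Σy = 106, Σxy = 1963, Σx² = 4754
Sxx = Σx² − (Σx)²/n = 4754 − 4268.444444 = 485.555556
Sxy = Σxy − (Σx)(Σy)/n = 1963 − 2308.444444 = -345.444444
b = Sxy/Sxx = -345.444444/485.555556 = -0.711442
a = ȳ − b·x̄ = 11.777778 − (-0.711442)·21.777778 = 27.271396

27.27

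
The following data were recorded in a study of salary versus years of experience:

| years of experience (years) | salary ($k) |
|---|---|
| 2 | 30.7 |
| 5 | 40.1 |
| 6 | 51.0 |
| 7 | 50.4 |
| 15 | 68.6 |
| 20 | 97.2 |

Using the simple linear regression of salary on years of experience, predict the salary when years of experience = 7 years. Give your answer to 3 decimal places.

48.995

n = 6, Σx = 55, Σy = 338, Σxy = 3893.7, Σx² = 739
Sxx = Σx² − (Σx)²/n = 739 − 504.166667 = 234.833333
Sxy = Σxy − (Σx)(Σy)/n = 3893.7 − 3098.333333 = 795.366667
b = Sxy/Sxx = 795.366667/234.833333 = 3.386941
a = ȳ − b·x̄ = 56.333333 − 3.386941·9.166667 = 25.286373
ŷ(7) = a + b·7 = 25.286373 + 3.386941·7 = 48.994961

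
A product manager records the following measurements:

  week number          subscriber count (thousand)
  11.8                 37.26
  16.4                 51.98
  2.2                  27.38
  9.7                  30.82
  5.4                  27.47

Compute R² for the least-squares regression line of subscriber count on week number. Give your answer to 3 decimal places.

0.831

n = 5, Σx = 45.5, Σy = 174.91, Σxy = 1799.668, Σx² = 536.29, Σy² = 6544.3657
Sxx = Σx² − (Σx)²/n = 536.29 − 414.05 = 122.24
Sxy = Σxy − (Σx)(Σy)/n = 1799.668 − 1591.681 = 207.987
Syy = Σy² − (Σy)²/n = 6544.3657 − 6118.70162 = 425.66408
R² = Sxy²/(Sxx·Syy) = (207.987)²/(122.24·425.66408) = 0.831366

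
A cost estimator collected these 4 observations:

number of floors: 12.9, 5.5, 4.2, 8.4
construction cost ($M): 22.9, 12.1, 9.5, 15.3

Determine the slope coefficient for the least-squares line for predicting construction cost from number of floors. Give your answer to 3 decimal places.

n = 4, Σx = 31, Σy = 59.8, Σxy = 530.38, Σx² = 284.86
Sxx = Σx² − (Σx)²/n = 284.86 − 240.25 = 44.61
Sxy = Σxy − (Σx)(Σy)/n = 530.38 − 463.45 = 66.93
b = Sxy/Sxx = 66.93/44.61 = 1.500336

1.500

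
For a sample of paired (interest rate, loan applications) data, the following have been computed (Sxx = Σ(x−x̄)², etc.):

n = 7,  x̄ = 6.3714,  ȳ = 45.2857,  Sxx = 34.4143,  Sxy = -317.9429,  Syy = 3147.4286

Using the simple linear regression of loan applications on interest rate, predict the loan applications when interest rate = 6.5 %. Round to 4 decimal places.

44.0976

b = Sxy/Sxx = -317.9429/34.4143 = -9.238686
a = ȳ − b·x̄ = 45.2857 − (-9.238686)·6.3714 = 104.149062
ŷ(6.5) = a + b·6.5 = 104.149062 + (-9.238686)·6.5 = 44.097605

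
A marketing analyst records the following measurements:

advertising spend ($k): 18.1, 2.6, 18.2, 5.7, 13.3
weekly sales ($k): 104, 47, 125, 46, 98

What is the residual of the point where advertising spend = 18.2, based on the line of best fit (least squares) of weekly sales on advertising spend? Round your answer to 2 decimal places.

9.23

n = 5, Σx = 57.9, Σy = 420, Σxy = 5845.2, Σx² = 874.99
Sxx = Σx² − (Σx)²/n = 874.99 − 670.482 = 204.508
Sxy = Σxy − (Σx)(Σy)/n = 5845.2 − 4863.6 = 981.6
b = Sxy/Sxx = 981.6/204.508 = 4.799812
a = ȳ − b·x̄ = 84 − 4.799812·11.58 = 28.418174
ŷ(18.2) = 28.418174 + 4.799812·18.2 = 115.774757
residual = y − ŷ = 125 − 115.774757 = 9.225243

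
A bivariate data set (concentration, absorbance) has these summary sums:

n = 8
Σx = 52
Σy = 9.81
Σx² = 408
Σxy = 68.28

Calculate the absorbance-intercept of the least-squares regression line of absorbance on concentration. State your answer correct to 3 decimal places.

Sxx = Σx² − (Σx)²/n = 408 − 338 = 70
Sxy = Σxy − (Σx)(Σy)/n = 68.28 − 63.765 = 4.515
b = Sxy/Sxx = 4.515/70 = 0.0645
a = ȳ − b·x̄ = 1.22625 − 0.0645·6.5 = 0.807

0.807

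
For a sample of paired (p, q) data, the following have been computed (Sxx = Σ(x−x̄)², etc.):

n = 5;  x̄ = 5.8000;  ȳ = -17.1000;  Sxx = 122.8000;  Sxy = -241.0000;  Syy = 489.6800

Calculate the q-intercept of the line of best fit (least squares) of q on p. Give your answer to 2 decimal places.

-5.72

b = Sxy/Sxx = -241/122.8 = -1.962541
a = ȳ − b·x̄ = -17.1 − (-1.962541)·5.8 = -5.717264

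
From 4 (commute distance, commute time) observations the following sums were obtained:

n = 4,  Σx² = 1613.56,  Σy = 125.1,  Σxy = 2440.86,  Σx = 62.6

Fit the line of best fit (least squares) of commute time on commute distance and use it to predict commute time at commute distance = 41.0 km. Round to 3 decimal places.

50.593

Sxx = Σx² − (Σx)²/n = 1613.56 − 979.69 = 633.87
Sxy = Σxy − (Σx)(Σy)/n = 2440.86 − 1957.815 = 483.045
b = Sxy/Sxx = 483.045/633.87 = 0.762057
a = ȳ − b·x̄ = 31.275 − 0.762057·15.65 = 19.348810
ŷ(41.0) = a + b·41.0 = 19.348810 + 0.762057·41 = 50.593142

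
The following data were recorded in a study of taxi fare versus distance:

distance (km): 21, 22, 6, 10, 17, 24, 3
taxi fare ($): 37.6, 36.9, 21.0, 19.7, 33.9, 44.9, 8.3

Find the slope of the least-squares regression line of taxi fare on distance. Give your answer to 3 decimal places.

n = 7, Σx = 103, Σy = 202.3, Σxy = 3603.2, Σx² = 1935
Sxx = Σx² − (Σx)²/n = 1935 − 1515.571429 = 419.428571
Sxy = Σxy − (Σx)(Σy)/n = 3603.2 − 2976.7 = 626.5
b = Sxy/Sxx = 626.5/419.428571 = 1.493699

1.494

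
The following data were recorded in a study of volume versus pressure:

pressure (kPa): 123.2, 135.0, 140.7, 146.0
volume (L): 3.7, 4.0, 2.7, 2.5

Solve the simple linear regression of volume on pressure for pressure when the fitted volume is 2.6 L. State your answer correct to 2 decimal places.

147.04

n = 4, Σx = 544.9, Σy = 12.9, Σxy = 1740.73, Σx² = 74515.73
Sxx = Σx² − (Σx)²/n = 74515.73 − 74229.0025 = 286.7275
Sxy = Σxy − (Σx)(Σy)/n = 1740.73 − 1757.3025 = -16.5725
b = Sxy/Sxx = -16.5725/286.7275 = -0.057799
a = ȳ − b·x̄ = 3.225 − (-0.057799)·136.225 = 11.098639
Set a + b·x = 2.6: x = (2.6 − 11.098639) / (-0.057799) = 147.038377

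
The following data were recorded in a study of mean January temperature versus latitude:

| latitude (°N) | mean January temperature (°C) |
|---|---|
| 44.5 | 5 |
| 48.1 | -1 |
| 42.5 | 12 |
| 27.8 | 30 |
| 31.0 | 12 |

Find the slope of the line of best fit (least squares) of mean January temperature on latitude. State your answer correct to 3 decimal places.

-1.141

n = 5, Σx = 193.9, Σy = 58, Σxy = 1890.4, Σx² = 7833.95
Sxx = Σx² − (Σx)²/n = 7833.95 − 7519.442 = 314.508
Sxy = Σxy − (Σx)(Σy)/n = 1890.4 − 2249.24 = -358.84
b = Sxy/Sxx = -358.84/314.508 = -1.140957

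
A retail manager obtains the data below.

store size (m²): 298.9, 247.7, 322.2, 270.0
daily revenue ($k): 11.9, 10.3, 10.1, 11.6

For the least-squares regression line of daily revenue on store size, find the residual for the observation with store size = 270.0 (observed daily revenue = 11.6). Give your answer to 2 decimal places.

n = 4, Σx = 1138.8, Σy = 43.9, Σxy = 12494.44, Σx² = 327409.34
Sxx = Σx² − (Σx)²/n = 327409.34 − 324216.36 = 3192.98
Sxy = Σxy − (Σx)(Σy)/n = 12494.44 − 12498.33 = -3.89
b = Sxy/Sxx = -3.89/3192.98 = -0.001218
a = ȳ − b·x̄ = 10.975 − (-0.001218)·284.7 = 11.321849
ŷ(270.0) = 11.321849 + (-0.001218)·270 = 10.992909
residual = y − ŷ = 11.6 − 10.992909 = 0.607091

0.61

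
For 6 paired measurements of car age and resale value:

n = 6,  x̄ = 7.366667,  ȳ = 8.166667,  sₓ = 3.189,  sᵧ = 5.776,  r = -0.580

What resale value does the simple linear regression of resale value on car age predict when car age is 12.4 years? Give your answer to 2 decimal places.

2.88

b = r · sᵧ/sₓ = -0.58 · 5.776/3.189 = -1.050511
a = ȳ − b·x̄ = 8.166667 − (-1.050511)·7.366667 = 15.905433
ŷ(12.4) = a + b·12.4 = 15.905433 + (-1.050511)·12.4 = 2.879095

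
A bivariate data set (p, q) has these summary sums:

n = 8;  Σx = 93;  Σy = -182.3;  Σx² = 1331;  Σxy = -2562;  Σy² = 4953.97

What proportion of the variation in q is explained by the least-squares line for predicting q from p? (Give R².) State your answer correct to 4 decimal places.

Sxx = Σx² − (Σx)²/n = 1331 − 1081.125 = 249.875
Sxy = Σxy − (Σx)(Σy)/n = -2562 − (-2119.2375) = -442.7625
Syy = Σy² − (Σy)²/n = 4953.97 − 4154.16125 = 799.80875
R² = Sxy²/(Sxx·Syy) = (-442.7625)²/(249.875·799.80875) = 0.980918

0.9809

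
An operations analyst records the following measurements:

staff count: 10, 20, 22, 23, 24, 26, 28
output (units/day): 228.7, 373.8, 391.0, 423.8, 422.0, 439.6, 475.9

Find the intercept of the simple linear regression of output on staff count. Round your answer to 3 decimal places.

n = 7, Σx = 153, Σy = 2754.8, Σxy = 62995.2, Σx² = 3549
Sxx = Σx² − (Σx)²/n = 3549 − 3344.142857 = 204.857143
Sxy = Σxy − (Σx)(Σy)/n = 62995.2 − 60212.057143 = 2783.142857
b = Sxy/Sxx = 2783.142857/204.857143 = 13.585774
a = ȳ − b·x̄ = 393.542857 − 13.585774·21.857143 = 96.596653

96.597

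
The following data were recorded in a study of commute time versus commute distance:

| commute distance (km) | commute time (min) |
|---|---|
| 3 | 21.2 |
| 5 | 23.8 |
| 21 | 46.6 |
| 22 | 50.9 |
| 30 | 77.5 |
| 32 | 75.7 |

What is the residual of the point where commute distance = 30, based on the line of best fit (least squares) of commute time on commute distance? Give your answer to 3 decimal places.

6.627

n = 6, Σx = 113, Σy = 295.7, Σxy = 7028.4, Σx² = 2883
Sxx = Σx² − (Σx)²/n = 2883 − 2128.166667 = 754.833333
Sxy = Σxy − (Σx)(Σy)/n = 7028.4 − 5569.016667 = 1459.383333
b = Sxy/Sxx = 1459.383333/754.833333 = 1.933385
a = ȳ − b·x̄ = 49.283333 − 1.933385·18.833333 = 12.871252
ŷ(30) = 12.871252 + 1.933385·30 = 70.872798
residual = y − ŷ = 77.5 − 70.872798 = 6.627202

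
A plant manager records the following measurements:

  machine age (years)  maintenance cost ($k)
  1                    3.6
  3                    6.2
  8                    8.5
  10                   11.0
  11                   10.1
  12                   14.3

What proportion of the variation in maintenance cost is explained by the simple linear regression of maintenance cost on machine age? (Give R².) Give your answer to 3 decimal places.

n = 6, Σx = 45, Σy = 53.7, Σxy = 482.9, Σx² = 439, Σy² = 551.15
Sxx = Σx² − (Σx)²/n = 439 − 337.5 = 101.5
Sxy = Σxy − (Σx)(Σy)/n = 482.9 − 402.75 = 80.15
Syy = Σy² − (Σy)²/n = 551.15 − 480.615 = 70.535
R² = Sxy²/(Sxx·Syy) = (80.15)²/(101.5·70.535) = 0.897297

0.897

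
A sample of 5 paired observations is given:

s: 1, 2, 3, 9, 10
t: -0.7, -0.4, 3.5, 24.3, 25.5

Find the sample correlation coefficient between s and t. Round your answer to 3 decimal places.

n = 5, Σx = 25, Σy = 52.2, Σxy = 482.7, Σx² = 195, Σy² = 1253.64
Sxx = Σx² − (Σx)²/n = 195 − 125 = 70
Sxy = Σxy − (Σx)(Σy)/n = 482.7 − 261 = 221.7
Syy = Σy² − (Σy)²/n = 1253.64 − 544.968 = 708.672
r = Sxy/√(Sxx·Syy) = 221.7/√(49607.04) = 221.7/222.726379 = 0.995392

0.995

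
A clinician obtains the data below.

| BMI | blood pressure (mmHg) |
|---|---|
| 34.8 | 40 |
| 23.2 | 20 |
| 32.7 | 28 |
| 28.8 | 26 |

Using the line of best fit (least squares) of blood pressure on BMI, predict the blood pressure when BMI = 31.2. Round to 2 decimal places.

n = 4, Σx = 119.5, Σy = 114, Σxy = 3520.4, Σx² = 3648.01
Sxx = Σx² − (Σx)²/n = 3648.01 − 3570.0625 = 77.9475
Sxy = Σxy − (Σx)(Σy)/n = 3520.4 − 3405.75 = 114.65
b = Sxy/Sxx = 114.65/77.9475 = 1.470862
a = ȳ − b·x̄ = 28.5 − 1.470862·29.875 = -15.441996
ŷ(31.2) = a + b·31.2 = -15.441996 + 1.470862·31.2 = 30.448892

30.45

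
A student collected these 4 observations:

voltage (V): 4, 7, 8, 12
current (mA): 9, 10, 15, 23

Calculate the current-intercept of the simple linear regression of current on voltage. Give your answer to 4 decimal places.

n = 4, Σx = 31, Σy = 57, Σxy = 502, Σx² = 273
Sxx = Σx² − (Σx)²/n = 273 − 240.25 = 32.75
Sxy = Σxy − (Σx)(Σy)/n = 502 − 441.75 = 60.25
b = Sxy/Sxx = 60.25/32.75 = 1.839695
a = ȳ − b·x̄ = 14.25 − 1.839695·7.75 = -0.007634

-0.0076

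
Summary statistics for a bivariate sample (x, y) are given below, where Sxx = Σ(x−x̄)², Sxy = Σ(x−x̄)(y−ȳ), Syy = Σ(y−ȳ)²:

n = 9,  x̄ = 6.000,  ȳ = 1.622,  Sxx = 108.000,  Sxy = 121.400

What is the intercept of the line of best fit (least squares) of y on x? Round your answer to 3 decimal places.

-5.122

b = Sxy/Sxx = 121.4/108 = 1.124074
a = ȳ − b·x̄ = 1.622 − 1.124074·6 = -5.122444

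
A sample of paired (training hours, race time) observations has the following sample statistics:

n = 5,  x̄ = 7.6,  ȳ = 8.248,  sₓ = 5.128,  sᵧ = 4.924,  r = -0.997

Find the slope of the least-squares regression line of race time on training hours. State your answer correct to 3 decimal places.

-0.957

b = r · sᵧ/sₓ = -0.997 · 4.924/5.128 = -0.957338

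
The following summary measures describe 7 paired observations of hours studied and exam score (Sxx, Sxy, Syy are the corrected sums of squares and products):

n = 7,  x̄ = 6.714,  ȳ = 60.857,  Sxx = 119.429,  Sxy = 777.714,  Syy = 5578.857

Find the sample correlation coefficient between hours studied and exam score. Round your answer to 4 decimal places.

r = Sxy/√(Sxx·Syy) = 777.714/√(666277.312653) = 777.714/816.258116 = 0.952779

0.9528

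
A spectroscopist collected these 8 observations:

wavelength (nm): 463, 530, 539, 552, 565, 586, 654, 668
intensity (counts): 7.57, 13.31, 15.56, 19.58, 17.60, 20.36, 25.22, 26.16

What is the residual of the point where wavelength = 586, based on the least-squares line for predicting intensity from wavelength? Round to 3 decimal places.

n = 8, Σx = 4557, Σy = 145.36, Σxy = 85597.93, Σx² = 2627055
Sxx = Σx² − (Σx)²/n = 2627055 − 2595781.125 = 31273.875
Sxy = Σxy − (Σx)(Σy)/n = 85597.93 − 82800.69 = 2797.24
b = Sxy/Sxx = 2797.24/31273.875 = 0.089443
a = ȳ − b·x̄ = 18.17 − 0.089443·569.625 = -32.779166
ŷ(586) = -32.779166 + 0.089443·586 = 19.634635
residual = y − ŷ = 20.36 − 19.634635 = 0.725365

0.725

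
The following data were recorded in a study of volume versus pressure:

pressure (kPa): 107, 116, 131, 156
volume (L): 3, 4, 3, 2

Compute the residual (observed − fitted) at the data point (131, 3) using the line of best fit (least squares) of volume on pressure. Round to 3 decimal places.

0.102

n = 4, Σx = 510, Σy = 12, Σxy = 1490, Σx² = 66402
Sxx = Σx² − (Σx)²/n = 66402 − 65025 = 1377
Sxy = Σxy − (Σx)(Σy)/n = 1490 − 1530 = -40
b = Sxy/Sxx = -40/1377 = -0.029049
a = ȳ − b·x̄ = 3 − (-0.029049)·127.5 = 6.703704
ŷ(131) = 6.703704 + (-0.029049)·131 = 2.898330
residual = y − ŷ = 3 − 2.898330 = 0.101670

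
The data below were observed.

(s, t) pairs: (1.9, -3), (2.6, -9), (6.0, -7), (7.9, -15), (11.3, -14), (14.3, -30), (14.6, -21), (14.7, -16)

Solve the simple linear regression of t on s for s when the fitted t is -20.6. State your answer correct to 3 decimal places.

n = 8, Σx = 73.3, Σy = -115, Σxy = -1318.6, Σx² = 870.21
Sxx = Σx² − (Σx)²/n = 870.21 − 671.61125 = 198.59875
Sxy = Σxy − (Σx)(Σy)/n = -1318.6 − (-1053.6875) = -264.9125
b = Sxy/Sxx = -264.9125/198.59875 = -1.333908
a = ȳ − b·x̄ = -14.375 − (-1.333908)·9.1625 = -2.153066
Set a + b·x = -20.6: x = (-20.6 − (-2.153066)) / (-1.333908) = 13.829238

13.829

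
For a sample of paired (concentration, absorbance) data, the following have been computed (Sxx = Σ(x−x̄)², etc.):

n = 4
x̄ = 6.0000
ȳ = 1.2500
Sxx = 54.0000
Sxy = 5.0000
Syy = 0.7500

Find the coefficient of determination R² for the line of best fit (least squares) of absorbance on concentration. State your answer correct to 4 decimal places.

0.6173

R² = Sxy²/(Sxx·Syy) = (5)²/(54·0.75) = 0.617284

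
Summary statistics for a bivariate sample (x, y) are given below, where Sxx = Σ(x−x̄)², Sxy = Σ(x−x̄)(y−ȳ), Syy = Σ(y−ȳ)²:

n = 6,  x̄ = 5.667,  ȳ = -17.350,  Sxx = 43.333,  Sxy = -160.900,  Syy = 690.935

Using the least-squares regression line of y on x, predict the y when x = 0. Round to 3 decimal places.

3.692

b = Sxy/Sxx = -160.9/43.333 = -3.713105
a = ȳ − b·x̄ = -17.35 − (-3.713105)·5.667 = 3.692169
ŷ(0) = a + b·0 = 3.692169 + (-3.713105)·0 = 3.692169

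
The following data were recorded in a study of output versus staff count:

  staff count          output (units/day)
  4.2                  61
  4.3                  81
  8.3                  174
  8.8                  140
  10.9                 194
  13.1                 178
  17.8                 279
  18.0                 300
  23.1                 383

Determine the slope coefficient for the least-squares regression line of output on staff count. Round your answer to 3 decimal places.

n = 9, Σx = 108.5, Σy = 1790, Σxy = 26940.6, Σx² = 1647.33
Sxx = Σx² − (Σx)²/n = 1647.33 − 1308.027778 = 339.302222
Sxy = Σxy − (Σx)(Σy)/n = 26940.6 − 21579.444444 = 5361.155556
b = Sxy/Sxx = 5361.155556/339.302222 = 15.800532

15.801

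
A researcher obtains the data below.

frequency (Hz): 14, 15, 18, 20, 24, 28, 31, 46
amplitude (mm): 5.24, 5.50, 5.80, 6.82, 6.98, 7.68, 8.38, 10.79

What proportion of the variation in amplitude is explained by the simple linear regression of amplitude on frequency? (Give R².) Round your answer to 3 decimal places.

n = 8, Σx = 196, Σy = 57.19, Σxy = 1535.34, Σx² = 5582, Σy² = 432.2113
Sxx = Σx² − (Σx)²/n = 5582 − 4802 = 780
Sxy = Σxy − (Σx)(Σy)/n = 1535.34 − 1401.155 = 134.185
Syy = Σy² − (Σy)²/n = 432.2113 − 408.837013 = 23.374288
R² = Sxy²/(Sxx·Syy) = (134.185)²/(780·23.374288) = 0.987586

0.988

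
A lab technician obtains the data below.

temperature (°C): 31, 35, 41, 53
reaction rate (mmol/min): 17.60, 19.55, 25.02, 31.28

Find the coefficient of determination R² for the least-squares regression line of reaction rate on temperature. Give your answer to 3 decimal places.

n = 4, Σx = 160, Σy = 93.45, Σxy = 3913.51, Σx² = 6676, Σy² = 2296.4013
Sxx = Σx² − (Σx)²/n = 6676 − 6400 = 276
Sxy = Σxy − (Σx)(Σy)/n = 3913.51 − 3738 = 175.51
Syy = Σy² − (Σy)²/n = 2296.4013 − 2183.225625 = 113.175675
R² = Sxy²/(Sxx·Syy) = (175.51)²/(276·113.175675) = 0.986147

0.986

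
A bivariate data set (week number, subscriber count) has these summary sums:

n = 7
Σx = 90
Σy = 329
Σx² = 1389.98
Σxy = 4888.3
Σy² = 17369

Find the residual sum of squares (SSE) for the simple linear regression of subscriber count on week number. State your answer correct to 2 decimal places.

44.79

Sxx = Σx² − (Σx)²/n = 1389.98 − 1157.142857 = 232.837143
Sxy = Σxy − (Σx)(Σy)/n = 4888.3 − 4230 = 658.3
Syy = Σy² − (Σy)²/n = 17369 − 15463 = 1906
b = Sxy/Sxx = 658.3/232.837143 = 2.827298
SSE = Syy − b·Sxy = 1906 − 2.827298·658.3 = 44.789694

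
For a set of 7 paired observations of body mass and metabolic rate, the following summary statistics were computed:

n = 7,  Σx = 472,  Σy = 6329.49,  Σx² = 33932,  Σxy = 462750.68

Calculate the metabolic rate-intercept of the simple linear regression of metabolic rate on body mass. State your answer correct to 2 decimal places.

-247.36

Sxx = Σx² − (Σx)²/n = 33932 − 31826.285714 = 2105.714286
Sxy = Σxy − (Σx)(Σy)/n = 462750.68 − 426788.468571 = 35962.211429
b = Sxy/Sxx = 35962.211429/2105.714286 = 17.078391
a = ȳ − b·x̄ = 904.212857 − 17.078391·67.428571 = -247.358635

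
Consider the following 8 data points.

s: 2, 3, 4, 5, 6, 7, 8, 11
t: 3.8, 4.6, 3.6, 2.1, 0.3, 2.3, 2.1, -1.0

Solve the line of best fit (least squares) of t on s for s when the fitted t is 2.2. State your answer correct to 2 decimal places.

n = 8, Σx = 46, Σy = 17.8, Σxy = 70, Σx² = 324
Sxx = Σx² − (Σx)²/n = 324 − 264.5 = 59.5
Sxy = Σxy − (Σx)(Σy)/n = 70 − 102.35 = -32.35
b = Sxy/Sxx = -32.35/59.5 = -0.543697
a = ȳ − b·x̄ = 2.225 − (-0.543697)·5.75 = 5.351261
Set a + b·x = 2.2: x = (2.2 − 5.351261) / (-0.543697) = 5.795981

5.80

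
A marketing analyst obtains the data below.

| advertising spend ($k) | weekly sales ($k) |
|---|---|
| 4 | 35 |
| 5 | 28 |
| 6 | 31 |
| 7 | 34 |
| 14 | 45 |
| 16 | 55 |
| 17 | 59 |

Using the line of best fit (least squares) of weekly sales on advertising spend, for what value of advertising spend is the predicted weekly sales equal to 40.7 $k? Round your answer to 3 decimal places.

9.713

n = 7, Σx = 69, Σy = 287, Σxy = 3217, Σx² = 867
Sxx = Σx² − (Σx)²/n = 867 − 680.142857 = 186.857143
Sxy = Σxy − (Σx)(Σy)/n = 3217 − 2829 = 388
b = Sxy/Sxx = 388/186.857143 = 2.076453
a = ȳ − b·x̄ = 41 − 2.076453·9.857143 = 20.532110
Set a + b·x = 40.7: x = (40.7 − 20.532110) / 2.076453 = 9.712666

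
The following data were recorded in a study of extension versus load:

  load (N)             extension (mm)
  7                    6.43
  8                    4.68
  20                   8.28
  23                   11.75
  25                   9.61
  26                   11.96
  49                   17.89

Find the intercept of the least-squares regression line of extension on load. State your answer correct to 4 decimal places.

3.3284

n = 7, Σx = 158, Σy = 70.6, Σxy = 1946.12, Σx² = 4744
Sxx = Σx² − (Σx)²/n = 4744 − 3566.285714 = 1177.714286
Sxy = Σxy − (Σx)(Σy)/n = 1946.12 − 1593.542857 = 352.577143
b = Sxy/Sxx = 352.577143/1177.714286 = 0.299374
a = ȳ − b·x̄ = 10.085714 − 0.299374·22.571429 = 3.328413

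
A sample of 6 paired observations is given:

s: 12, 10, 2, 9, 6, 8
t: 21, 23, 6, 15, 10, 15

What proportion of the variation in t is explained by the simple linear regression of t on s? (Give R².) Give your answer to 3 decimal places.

0.863

n = 6, Σx = 47, Σy = 90, Σxy = 809, Σx² = 429, Σy² = 1556
Sxx = Σx² − (Σx)²/n = 429 − 368.166667 = 60.833333
Sxy = Σxy − (Σx)(Σy)/n = 809 − 705 = 104
Syy = Σy² − (Σy)²/n = 1556 − 1350 = 206
R² = Sxy²/(Sxx·Syy) = (104)²/(60.833333·206) = 0.863093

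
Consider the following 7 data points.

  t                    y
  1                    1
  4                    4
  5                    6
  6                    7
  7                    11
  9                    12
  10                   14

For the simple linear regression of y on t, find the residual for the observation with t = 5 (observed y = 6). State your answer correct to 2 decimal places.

n = 7, Σx = 42, Σy = 55, Σxy = 414, Σx² = 308
Sxx = Σx² − (Σx)²/n = 308 − 252 = 56
Sxy = Σxy − (Σx)(Σy)/n = 414 − 330 = 84
b = Sxy/Sxx = 84/56 = 1.5
a = ȳ − b·x̄ = 7.857143 − 1.5·6 = -1.142857
ŷ(5) = -1.142857 + 1.5·5 = 6.357143
residual = y − ŷ = 6 − 6.357143 = -0.357143

-0.36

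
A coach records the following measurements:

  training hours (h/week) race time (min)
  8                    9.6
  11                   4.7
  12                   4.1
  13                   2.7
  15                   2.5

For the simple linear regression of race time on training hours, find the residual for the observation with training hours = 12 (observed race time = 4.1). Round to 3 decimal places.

-0.410

n = 5, Σx = 59, Σy = 23.6, Σxy = 250.3, Σx² = 723
Sxx = Σx² − (Σx)²/n = 723 − 696.2 = 26.8
Sxy = Σxy − (Σx)(Σy)/n = 250.3 − 278.48 = -28.18
b = Sxy/Sxx = -28.18/26.8 = -1.051493
a = ȳ − b·x̄ = 4.72 − (-1.051493)·11.8 = 17.127612
ŷ(12) = 17.127612 + (-1.051493)·12 = 4.509701
residual = y − ŷ = 4.1 − 4.509701 = -0.409701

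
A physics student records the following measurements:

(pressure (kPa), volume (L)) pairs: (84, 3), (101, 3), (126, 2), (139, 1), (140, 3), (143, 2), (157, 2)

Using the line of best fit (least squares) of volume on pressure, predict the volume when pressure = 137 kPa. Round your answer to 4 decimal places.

n = 7, Σx = 890, Σy = 16, Σxy = 1966, Σx² = 117152
Sxx = Σx² − (Σx)²/n = 117152 − 113157.142857 = 3994.857143
Sxy = Σxy − (Σx)(Σy)/n = 1966 − 2034.285714 = -68.285714
b = Sxy/Sxx = -68.285714/3994.857143 = -0.017093
a = ȳ − b·x̄ = 2.285714 − (-0.017093)·127.142857 = 4.459019
ŷ(137) = a + b·137 = 4.459019 + (-0.017093)·137 = 2.117222

2.1172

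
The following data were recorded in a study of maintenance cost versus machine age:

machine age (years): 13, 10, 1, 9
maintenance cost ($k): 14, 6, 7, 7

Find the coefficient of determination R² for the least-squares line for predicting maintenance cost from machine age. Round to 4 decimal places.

0.3073

n = 4, Σx = 33, Σy = 34, Σxy = 312, Σx² = 351, Σy² = 330
Sxx = Σx² − (Σx)²/n = 351 − 272.25 = 78.75
Sxy = Σxy − (Σx)(Σy)/n = 312 − 280.5 = 31.5
Syy = Σy² − (Σy)²/n = 330 − 289 = 41
R² = Sxy²/(Sxx·Syy) = (31.5)²/(78.75·41) = 0.307317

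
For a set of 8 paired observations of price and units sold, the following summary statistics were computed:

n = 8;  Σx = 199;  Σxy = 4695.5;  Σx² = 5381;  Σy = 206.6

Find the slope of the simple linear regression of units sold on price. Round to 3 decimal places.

Sxx = Σx² − (Σx)²/n = 5381 − 4950.125 = 430.875
Sxy = Σxy − (Σx)(Σy)/n = 4695.5 − 5139.175 = -443.675
b = Sxy/Sxx = -443.675/430.875 = -1.029707

-1.030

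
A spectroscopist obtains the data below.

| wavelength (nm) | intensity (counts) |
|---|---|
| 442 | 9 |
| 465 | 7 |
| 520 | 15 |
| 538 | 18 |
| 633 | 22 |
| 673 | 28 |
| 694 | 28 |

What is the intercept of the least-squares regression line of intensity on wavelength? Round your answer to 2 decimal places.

n = 7, Σx = 3965, Σy = 127, Σxy = 76919, Σx² = 2306687
Sxx = Σx² − (Σx)²/n = 2306687 − 2245889.285714 = 60797.714286
Sxy = Σxy − (Σx)(Σy)/n = 76919 − 71936.428571 = 4982.571429
b = Sxy/Sxx = 4982.571429/60797.714286 = 0.081953
a = ȳ − b·x̄ = 18.142857 − 0.081953·566.428571 = -28.277816

-28.28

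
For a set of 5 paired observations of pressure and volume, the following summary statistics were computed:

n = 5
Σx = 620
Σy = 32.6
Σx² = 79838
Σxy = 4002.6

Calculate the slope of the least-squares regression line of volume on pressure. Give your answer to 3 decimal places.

-0.013

Sxx = Σx² − (Σx)²/n = 79838 − 76880 = 2958
Sxy = Σxy − (Σx)(Σy)/n = 4002.6 − 4042.4 = -39.8
b = Sxy/Sxx = -39.8/2958 = -0.013455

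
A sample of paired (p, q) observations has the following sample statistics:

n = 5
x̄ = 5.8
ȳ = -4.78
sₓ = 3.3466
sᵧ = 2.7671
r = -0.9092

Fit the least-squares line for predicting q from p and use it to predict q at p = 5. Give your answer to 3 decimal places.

b = r · sᵧ/sₓ = -0.9092 · 2.7671/3.3466 = -0.751762
a = ȳ − b·x̄ = -4.78 − (-0.751762)·5.8 = -0.419779
ŷ(5) = a + b·5 = -0.419779 + (-0.751762)·5 = -4.178590

-4.179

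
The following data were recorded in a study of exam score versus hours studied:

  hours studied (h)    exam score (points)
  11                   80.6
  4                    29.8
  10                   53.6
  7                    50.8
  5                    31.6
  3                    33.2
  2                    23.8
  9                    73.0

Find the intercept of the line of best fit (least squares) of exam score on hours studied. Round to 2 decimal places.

n = 8, Σx = 51, Σy = 376.4, Σxy = 2859.6, Σx² = 405
Sxx = Σx² − (Σx)²/n = 405 − 325.125 = 79.875
Sxy = Σxy − (Σx)(Σy)/n = 2859.6 − 2399.55 = 460.05
b = Sxy/Sxx = 460.05/79.875 = 5.759624
a = ȳ − b·x̄ = 47.05 − 5.759624·6.375 = 10.332394

10.33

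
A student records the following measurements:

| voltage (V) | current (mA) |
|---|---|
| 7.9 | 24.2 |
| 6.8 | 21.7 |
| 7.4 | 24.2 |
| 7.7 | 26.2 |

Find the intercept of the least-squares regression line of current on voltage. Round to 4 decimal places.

1.1312

n = 4, Σx = 29.8, Σy = 96.3, Σxy = 719.56, Σx² = 222.7
Sxx = Σx² − (Σx)²/n = 222.7 − 222.01 = 0.69
Sxy = Σxy − (Σx)(Σy)/n = 719.56 − 717.435 = 2.125
b = Sxy/Sxx = 2.125/0.69 = 3.079710
a = ȳ − b·x̄ = 24.075 − 3.079710·7.45 = 1.131159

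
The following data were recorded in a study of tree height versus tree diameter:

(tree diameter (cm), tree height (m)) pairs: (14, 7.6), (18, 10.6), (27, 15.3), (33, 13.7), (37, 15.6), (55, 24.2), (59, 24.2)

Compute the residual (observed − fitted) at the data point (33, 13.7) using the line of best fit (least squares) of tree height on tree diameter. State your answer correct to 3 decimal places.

-1.570

n = 7, Σx = 243, Σy = 111.2, Σxy = 4498.4, Σx² = 10213
Sxx = Σx² − (Σx)²/n = 10213 − 8435.571429 = 1777.428571
Sxy = Σxy − (Σx)(Σy)/n = 4498.4 − 3860.228571 = 638.171429
b = Sxy/Sxx = 638.171429/1777.428571 = 0.359042
a = ȳ − b·x̄ = 15.885714 − 0.359042·34.714286 = 3.421829
ŷ(33) = 3.421829 + 0.359042·33 = 15.270214
residual = y − ŷ = 13.7 − 15.270214 = -1.570214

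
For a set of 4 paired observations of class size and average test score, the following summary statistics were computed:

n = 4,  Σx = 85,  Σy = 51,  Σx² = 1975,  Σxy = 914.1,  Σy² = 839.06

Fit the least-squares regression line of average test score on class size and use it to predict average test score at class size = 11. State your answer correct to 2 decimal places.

23.05

Sxx = Σx² − (Σx)²/n = 1975 − 1806.25 = 168.75
Sxy = Σxy − (Σx)(Σy)/n = 914.1 − 1083.75 = -169.65
b = Sxy/Sxx = -169.65/168.75 = -1.005333
a = ȳ − b·x̄ = 12.75 − (-1.005333)·21.25 = 34.113333
ŷ(11) = a + b·11 = 34.113333 + (-1.005333)·11 = 23.054667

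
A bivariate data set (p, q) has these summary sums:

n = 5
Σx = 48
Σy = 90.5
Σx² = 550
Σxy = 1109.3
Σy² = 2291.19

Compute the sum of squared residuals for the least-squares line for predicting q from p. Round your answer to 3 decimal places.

4.707

Sxx = Σx² − (Σx)²/n = 550 − 460.8 = 89.2
Sxy = Σxy − (Σx)(Σy)/n = 1109.3 − 868.8 = 240.5
Syy = Σy² − (Σy)²/n = 2291.19 − 1638.05 = 653.14
b = Sxy/Sxx = 240.5/89.2 = 2.696188
SSE = Syy − b·Sxy = 653.14 − 2.696188·240.5 = 4.706704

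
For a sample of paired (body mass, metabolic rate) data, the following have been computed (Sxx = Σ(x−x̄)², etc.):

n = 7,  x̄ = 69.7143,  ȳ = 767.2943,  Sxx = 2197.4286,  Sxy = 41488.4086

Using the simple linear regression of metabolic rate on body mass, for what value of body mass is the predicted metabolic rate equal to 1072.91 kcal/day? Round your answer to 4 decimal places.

85.9012

b = Sxy/Sxx = 41488.4086/2197.4286 = 18.880435
a = ȳ − b·x̄ = 767.2943 − 18.880435·69.7143 = -548.942034
Set a + b·x = 1072.91: x = (1072.91 − (-548.942034)) / 18.880435 = 85.901199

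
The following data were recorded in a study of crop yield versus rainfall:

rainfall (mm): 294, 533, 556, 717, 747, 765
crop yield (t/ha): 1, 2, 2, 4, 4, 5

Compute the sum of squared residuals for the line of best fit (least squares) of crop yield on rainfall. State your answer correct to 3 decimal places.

n = 6, Σx = 3612, Σy = 18, Σxy = 12153, Σx² = 2336984, Σy² = 66
Sxx = Σx² − (Σx)²/n = 2336984 − 2174424 = 162560
Sxy = Σxy − (Σx)(Σy)/n = 12153 − 10836 = 1317
Syy = Σy² − (Σy)²/n = 66 − 54 = 12
b = Sxy/Sxx = 1317/162560 = 0.008102
SSE = Syy − b·Sxy = 12 − 0.008102·1317 = 1.330161

1.330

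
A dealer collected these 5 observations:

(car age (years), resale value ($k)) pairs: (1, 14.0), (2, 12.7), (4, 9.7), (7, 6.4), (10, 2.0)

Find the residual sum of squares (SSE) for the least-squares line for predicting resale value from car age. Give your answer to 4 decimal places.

n = 5, Σx = 24, Σy = 44.8, Σxy = 143, Σx² = 170, Σy² = 496.34
Sxx = Σx² − (Σx)²/n = 170 − 115.2 = 54.8
Sxy = Σxy − (Σx)(Σy)/n = 143 − 215.04 = -72.04
Syy = Σy² − (Σy)²/n = 496.34 − 401.408 = 94.932
b = Sxy/Sxx = -72.04/54.8 = -1.314599
SSE = Syy − b·Sxy = 94.932 − (-1.314599)·(-72.04) = 0.228321

0.2283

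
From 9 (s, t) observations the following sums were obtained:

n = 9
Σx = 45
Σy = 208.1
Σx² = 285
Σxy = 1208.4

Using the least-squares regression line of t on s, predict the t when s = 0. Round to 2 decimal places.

9.13

Sxx = Σx² − (Σx)²/n = 285 − 225 = 60
Sxy = Σxy − (Σx)(Σy)/n = 1208.4 − 1040.5 = 167.9
b = Sxy/Sxx = 167.9/60 = 2.798333
a = ȳ − b·x̄ = 23.122222 − 2.798333·5 = 9.130556
ŷ(0) = a + b·0 = 9.130556 + 2.798333·0 = 9.130556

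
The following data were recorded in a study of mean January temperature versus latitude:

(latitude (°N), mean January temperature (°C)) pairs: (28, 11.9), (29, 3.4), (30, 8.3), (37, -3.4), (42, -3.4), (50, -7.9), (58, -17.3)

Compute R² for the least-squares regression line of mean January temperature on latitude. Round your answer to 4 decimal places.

0.9088

n = 7, Σx = 274, Σy = -8.4, Σxy = -986.2, Σx² = 11522, Σy² = 606.88
Sxx = Σx² − (Σx)²/n = 11522 − 10725.142857 = 796.857143
Sxy = Σxy − (Σx)(Σy)/n = -986.2 − (-328.8) = -657.4
Syy = Σy² − (Σy)²/n = 606.88 − 10.08 = 596.8
R² = Sxy²/(Sxx·Syy) = (-657.4)²/(796.857143·596.8) = 0.908762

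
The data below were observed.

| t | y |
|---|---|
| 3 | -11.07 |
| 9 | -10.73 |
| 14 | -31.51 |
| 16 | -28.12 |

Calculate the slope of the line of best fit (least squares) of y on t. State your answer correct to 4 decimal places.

n = 4, Σx = 42, Σy = -81.43, Σxy = -1020.84, Σx² = 542
Sxx = Σx² − (Σx)²/n = 542 − 441 = 101
Sxy = Σxy − (Σx)(Σy)/n = -1020.84 − (-855.015) = -165.825
b = Sxy/Sxx = -165.825/101 = -1.641832

-1.6418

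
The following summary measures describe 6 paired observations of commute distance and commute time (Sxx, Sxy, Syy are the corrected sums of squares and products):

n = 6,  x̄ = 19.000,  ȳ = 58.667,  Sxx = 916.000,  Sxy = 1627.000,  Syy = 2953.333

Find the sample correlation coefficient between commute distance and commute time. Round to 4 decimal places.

r = Sxy/√(Sxx·Syy) = 1627/√(2705253.028) = 1627/1644.765341 = 0.989199

0.9892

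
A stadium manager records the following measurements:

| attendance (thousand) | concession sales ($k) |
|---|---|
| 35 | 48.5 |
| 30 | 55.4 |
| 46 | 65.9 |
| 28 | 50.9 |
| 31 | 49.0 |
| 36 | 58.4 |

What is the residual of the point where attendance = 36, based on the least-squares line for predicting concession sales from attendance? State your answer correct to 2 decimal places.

n = 6, Σx = 206, Σy = 328.1, Σxy = 11437.5, Σx² = 7282
Sxx = Σx² − (Σx)²/n = 7282 − 7072.666667 = 209.333333
Sxy = Σxy − (Σx)(Σy)/n = 11437.5 − 11264.766667 = 172.733333
b = Sxy/Sxx = 172.733333/209.333333 = 0.825159
a = ȳ − b·x̄ = 54.683333 − 0.825159·34.333333 = 26.352866
ŷ(36) = 26.352866 + 0.825159·36 = 56.058599
residual = y − ŷ = 58.4 − 56.058599 = 2.341401

2.34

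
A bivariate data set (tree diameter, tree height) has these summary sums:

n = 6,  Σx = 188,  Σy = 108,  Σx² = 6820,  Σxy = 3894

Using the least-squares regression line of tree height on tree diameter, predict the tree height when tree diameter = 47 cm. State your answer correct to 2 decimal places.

26.60

Sxx = Σx² − (Σx)²/n = 6820 − 5890.666667 = 929.333333
Sxy = Σxy − (Σx)(Σy)/n = 3894 − 3384 = 510
b = Sxy/Sxx = 510/929.333333 = 0.548780
a = ȳ − b·x̄ = 18 − 0.548780·31.333333 = 0.804878
ŷ(47) = a + b·47 = 0.804878 + 0.548780·47 = 26.597561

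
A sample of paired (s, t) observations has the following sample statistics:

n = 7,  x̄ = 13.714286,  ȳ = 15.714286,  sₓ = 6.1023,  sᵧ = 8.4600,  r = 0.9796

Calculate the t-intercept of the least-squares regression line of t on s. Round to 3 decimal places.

b = r · sᵧ/sₓ = 0.9796 · 8.46/6.1023 = 1.358081
a = ȳ − b·x̄ = 15.714286 − 1.358081·13.714286 = -2.910821

-2.911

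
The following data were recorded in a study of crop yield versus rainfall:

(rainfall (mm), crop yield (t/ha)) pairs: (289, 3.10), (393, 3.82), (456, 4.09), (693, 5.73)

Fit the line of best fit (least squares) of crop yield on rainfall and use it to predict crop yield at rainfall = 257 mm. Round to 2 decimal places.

n = 4, Σx = 1831, Σy = 16.74, Σxy = 8233.09, Σx² = 926155
Sxx = Σx² − (Σx)²/n = 926155 − 838140.25 = 88014.75
Sxy = Σxy − (Σx)(Σy)/n = 8233.09 − 7662.735 = 570.355
b = Sxy/Sxx = 570.355/88014.75 = 0.006480
a = ȳ − b·x̄ = 4.185 − 0.006480·457.75 = 1.218679
ŷ(257) = a + b·257 = 1.218679 + 0.006480·257 = 2.884096

2.88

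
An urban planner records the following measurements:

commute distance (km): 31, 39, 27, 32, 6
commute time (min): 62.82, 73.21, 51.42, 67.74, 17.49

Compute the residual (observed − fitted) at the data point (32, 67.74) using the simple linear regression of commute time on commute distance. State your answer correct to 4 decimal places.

n = 5, Σx = 135, Σy = 272.68, Σxy = 8463.57, Σx² = 4271
Sxx = Σx² − (Σx)²/n = 4271 − 3645 = 626
Sxy = Σxy − (Σx)(Σy)/n = 8463.57 − 7362.36 = 1101.21
b = Sxy/Sxx = 1101.21/626 = 1.759121
a = ȳ − b·x̄ = 54.536 − 1.759121·27 = 7.039722
ŷ(32) = 7.039722 + 1.759121·32 = 63.331607
residual = y − ŷ = 67.74 − 63.331607 = 4.408393

4.4084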